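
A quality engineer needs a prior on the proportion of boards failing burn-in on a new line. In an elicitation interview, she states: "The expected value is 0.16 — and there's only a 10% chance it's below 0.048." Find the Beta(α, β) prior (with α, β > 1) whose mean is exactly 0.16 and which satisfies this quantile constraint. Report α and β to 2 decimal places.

α ≈ 2.04, β ≈ 10.69

With mean 0.16 fixed, write α = 0.16s, β = 0.84s where s = α+β.
Need P(θ < 0.048) = 0.1 under Beta(0.16s, 0.84s). Normal approximation: (q−m)/√(m(1−m)/s) ≈ z_{0.1} = -1.28, so s ≈ 0.16·0.84·(-1.28)²/(0.048−0.16)² = 17.6.
At s = 17.6: P(θ<0.048) ≈ 0.058. Adjusting to match 0.1 gives s ≈ 12.73.
So α = 0.16·12.73 ≈ 2.04, β = 0.84·12.73 ≈ 10.69.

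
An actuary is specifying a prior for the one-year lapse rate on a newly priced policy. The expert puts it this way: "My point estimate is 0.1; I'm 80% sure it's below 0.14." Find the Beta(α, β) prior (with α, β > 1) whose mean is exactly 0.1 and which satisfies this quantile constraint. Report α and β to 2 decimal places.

α ≈ 3.33, β ≈ 29.94

With mean 0.1 fixed, write α = 0.1s, β = 0.9s where s = α+β.
Need P(θ < 0.14) = 0.8 under Beta(0.1s, 0.9s). Normal approximation: (q−m)/√(m(1−m)/s) ≈ z_{0.8} = 0.842, so s ≈ 0.1·0.9·(0.842)²/(0.14−0.1)² = 39.8.
At s = 39.8: P(θ<0.14) ≈ 0.814. Adjusting to match 0.8 gives s ≈ 33.27.
So α = 0.1·33.27 ≈ 3.33, β = 0.9·33.27 ≈ 29.94.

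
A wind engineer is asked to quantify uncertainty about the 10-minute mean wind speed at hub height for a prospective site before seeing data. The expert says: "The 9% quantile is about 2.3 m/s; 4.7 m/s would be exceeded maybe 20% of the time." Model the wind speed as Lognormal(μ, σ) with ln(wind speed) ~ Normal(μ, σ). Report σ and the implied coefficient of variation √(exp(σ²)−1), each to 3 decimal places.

If T ~ Lognormal(μ,σ) then ln T ~ Normal(μ,σ), so the p-quantile of ln T is μ + z_p·σ.
ln(2.3) = 0.8329 and ln(4.7) = 1.548; z_{0.09} = -1.341, z_{0.8} = 0.8416.
σ = (1.548 − 0.8329)/(0.8416 − (-1.341)) = 0.327.
μ = 0.8329 − (-1.341)·0.327 = 1.272.
CV = √(exp(σ²)−1) = √(exp(0.1072)−1) = 0.336.

σ ≈ 0.327, CV ≈ 0.336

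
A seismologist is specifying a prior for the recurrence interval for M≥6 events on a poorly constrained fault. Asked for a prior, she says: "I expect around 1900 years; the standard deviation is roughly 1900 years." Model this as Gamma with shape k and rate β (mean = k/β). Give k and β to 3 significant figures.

For Gamma(k, rate β): mean = k/β, variance = k/β², so CV = 1/√k.
CV = SD/mean = 1900/1900 = 1, hence k = 1/CV² = 1.
Then β = k/mean = 1/1900 = 0.000526.

k ≈ 1, β ≈ 0.000526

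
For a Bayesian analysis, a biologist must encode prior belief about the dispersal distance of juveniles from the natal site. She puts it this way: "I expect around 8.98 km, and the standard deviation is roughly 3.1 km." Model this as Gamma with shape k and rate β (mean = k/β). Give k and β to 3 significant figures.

For Gamma(k, rate β): mean = k/β, variance = k/β², so CV = 1/√k.
CV = SD/mean = 3.1/8.98 = 0.3452, hence k = 1/CV² = 8.39.
Then β = k/mean = 8.39/8.98 = 0.934.

k ≈ 8.39, β ≈ 0.934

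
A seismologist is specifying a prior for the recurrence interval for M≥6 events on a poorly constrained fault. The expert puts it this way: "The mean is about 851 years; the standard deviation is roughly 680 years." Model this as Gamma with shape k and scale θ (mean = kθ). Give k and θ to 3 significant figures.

For Gamma(k, scale θ): mean = kθ, variance = kθ², so CV = 1/√k.
CV = SD/mean = 680/851 = 0.7991, hence k = 1/CV² = 1.57.
Then θ = mean/k = 851/1.57 = 543.

k ≈ 1.57, θ ≈ 543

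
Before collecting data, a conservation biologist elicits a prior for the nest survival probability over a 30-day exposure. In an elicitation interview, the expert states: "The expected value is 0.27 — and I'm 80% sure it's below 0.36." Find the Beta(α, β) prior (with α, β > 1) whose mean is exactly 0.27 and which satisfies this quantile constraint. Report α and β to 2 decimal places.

With mean 0.27 fixed, write α = 0.27s, β = 0.73s where s = α+β.
Need P(θ < 0.36) = 0.8 under Beta(0.27s, 0.73s). Normal approximation: (q−m)/√(m(1−m)/s) ≈ z_{0.8} = 0.842, so s ≈ 0.27·0.73·(0.842)²/(0.36−0.27)² = 17.2.
At s = 17.2: P(θ<0.36) ≈ 0.807. Adjusting to match 0.8 gives s ≈ 16.04.
So α = 0.27·16.04 ≈ 4.33, β = 0.73·16.04 ≈ 11.71.

α ≈ 4.33, β ≈ 11.71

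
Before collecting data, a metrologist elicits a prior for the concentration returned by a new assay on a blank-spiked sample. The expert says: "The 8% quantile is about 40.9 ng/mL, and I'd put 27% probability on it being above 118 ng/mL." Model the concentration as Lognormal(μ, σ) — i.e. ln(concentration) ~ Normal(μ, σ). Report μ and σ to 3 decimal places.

μ ≈ 4.449, σ ≈ 0.525

If T ~ Lognormal(μ,σ) then ln T ~ Normal(μ,σ), so the p-quantile of ln T is μ + z_p·σ.
ln(40.9) = 3.711 and ln(118) = 4.771; z_{0.08} = -1.405, z_{0.73} = 0.6128.
σ = (4.771 − 3.711)/(0.6128 − (-1.405)) = 0.525.
μ = 3.711 − (-1.405)·0.525 = 4.449.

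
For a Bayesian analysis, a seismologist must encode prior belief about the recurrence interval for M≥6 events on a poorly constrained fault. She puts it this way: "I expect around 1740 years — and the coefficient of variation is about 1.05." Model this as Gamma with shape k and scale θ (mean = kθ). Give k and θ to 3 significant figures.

For Gamma(k, scale θ): mean = kθ, variance = kθ², so CV = 1/√k.
CV = 1.05, hence k = 1/CV² = 0.907.
Then θ = mean/k = 1740/0.907 = 1920.

k ≈ 0.907, θ ≈ 1920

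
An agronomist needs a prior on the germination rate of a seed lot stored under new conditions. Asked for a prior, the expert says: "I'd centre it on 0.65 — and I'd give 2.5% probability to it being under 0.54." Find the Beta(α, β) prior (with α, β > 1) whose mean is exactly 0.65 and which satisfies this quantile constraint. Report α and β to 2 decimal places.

α ≈ 49.33, β ≈ 26.56

With mean 0.65 fixed, write α = 0.65s, β = 0.35s where s = α+β.
Need P(θ < 0.54) = 0.025 under Beta(0.65s, 0.35s). Normal approximation: (q−m)/√(m(1−m)/s) ≈ z_{0.025} = -1.96, so s ≈ 0.65·0.35·(-1.96)²/(0.54−0.65)² = 72.2.
At s = 72.2: P(θ<0.54) ≈ 0.028. Adjusting to match 0.025 gives s ≈ 75.90.
So α = 0.65·75.90 ≈ 49.33, β = 0.35·75.90 ≈ 26.56.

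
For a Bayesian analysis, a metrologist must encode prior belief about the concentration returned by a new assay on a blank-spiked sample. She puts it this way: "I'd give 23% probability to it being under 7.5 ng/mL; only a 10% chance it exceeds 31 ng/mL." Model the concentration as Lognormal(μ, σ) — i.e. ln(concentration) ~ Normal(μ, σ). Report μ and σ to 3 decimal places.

μ ≈ 2.534, σ ≈ 0.702

If T ~ Lognormal(μ,σ) then ln T ~ Normal(μ,σ), so the p-quantile of ln T is μ + z_p·σ.
ln(7.5) = 2.015 and ln(31) = 3.434; z_{0.23} = -0.7388, z_{0.9} = 1.282.
σ = (3.434 − 2.015)/(1.282 − (-0.7388)) = 0.702.
μ = 2.015 − (-0.7388)·0.702 = 2.534.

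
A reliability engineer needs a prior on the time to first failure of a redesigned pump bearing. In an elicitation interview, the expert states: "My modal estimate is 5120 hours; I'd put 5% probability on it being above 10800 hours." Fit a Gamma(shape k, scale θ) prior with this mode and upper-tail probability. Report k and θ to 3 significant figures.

Gamma(k,θ) with k>1 has mode (k−1)θ, so θ = 5120/(k−1).
Need P(X < 10800) = 0.95 with θ tied to k this way. Start at k = 2, θ = 5120: P(X<10800) ≈ 0.623.
Too low — raise k to concentrate. Iterating converges to k ≈ 5.96.
Then θ = 5120/(5.96−1) ≈ 1030.

k ≈ 5.96, θ ≈ 1030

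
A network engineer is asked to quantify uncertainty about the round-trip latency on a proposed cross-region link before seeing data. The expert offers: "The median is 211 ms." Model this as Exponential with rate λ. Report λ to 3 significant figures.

λ ≈ 0.00329

Exponential median = ln 2 / λ, so λ = ln 2 / 211.0 = 0.00329.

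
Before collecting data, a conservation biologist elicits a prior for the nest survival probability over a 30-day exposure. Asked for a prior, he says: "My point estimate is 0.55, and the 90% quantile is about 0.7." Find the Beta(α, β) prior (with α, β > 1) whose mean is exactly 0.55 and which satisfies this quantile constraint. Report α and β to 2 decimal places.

α ≈ 9.56, β ≈ 7.83

With mean 0.55 fixed, write α = 0.55s, β = 0.45s where s = α+β.
Need P(θ < 0.7) = 0.9 under Beta(0.55s, 0.45s). Normal approximation: (q−m)/√(m(1−m)/s) ≈ z_{0.9} = 1.28, so s ≈ 0.55·0.45·(1.28)²/(0.7−0.55)² = 18.1.
At s = 18.1: P(θ<0.7) ≈ 0.904. Adjusting to match 0.9 gives s ≈ 17.39.
So α = 0.55·17.39 ≈ 9.56, β = 0.45·17.39 ≈ 7.83.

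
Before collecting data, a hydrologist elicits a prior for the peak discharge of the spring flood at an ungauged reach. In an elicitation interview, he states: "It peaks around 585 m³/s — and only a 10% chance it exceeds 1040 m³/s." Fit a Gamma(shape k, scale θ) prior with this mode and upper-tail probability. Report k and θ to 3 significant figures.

k ≈ 6.75, θ ≈ 102

Gamma(k,θ) with k>1 has mode (k−1)θ, so θ = 585/(k−1).
Need P(X < 1040) = 0.9 with θ tied to k this way. Start at k = 2, θ = 585: P(X<1040) ≈ 0.531.
Too low — raise k to concentrate. Iterating converges to k ≈ 6.75.
Then θ = 585/(6.75−1) ≈ 102.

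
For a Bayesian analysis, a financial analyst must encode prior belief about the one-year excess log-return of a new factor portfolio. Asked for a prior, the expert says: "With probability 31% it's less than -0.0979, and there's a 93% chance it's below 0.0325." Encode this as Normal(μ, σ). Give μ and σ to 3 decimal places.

μ = -0.065, σ = 0.066

For Normal(μ,σ), the p-quantile is μ + z_p·σ. Here z_{0.31} = -0.4959, z_{0.93} = 1.476.
So -0.0979 = μ − 0.4959σ and 0.0325 = μ + 1.476σ.
Subtracting: σ = (0.0325 − -0.0979)/(1.476 − (-0.4959)) = 0.066.
Then μ = -0.0979 − (-0.4959)·0.066 = -0.065.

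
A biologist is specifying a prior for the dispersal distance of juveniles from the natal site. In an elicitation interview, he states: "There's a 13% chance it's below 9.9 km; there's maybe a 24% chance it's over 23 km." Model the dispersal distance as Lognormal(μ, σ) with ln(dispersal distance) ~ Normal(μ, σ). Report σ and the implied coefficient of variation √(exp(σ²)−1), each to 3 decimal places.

σ ≈ 0.460, CV ≈ 0.485

If T ~ Lognormal(μ,σ) then ln T ~ Normal(μ,σ), so the p-quantile of ln T is μ + z_p·σ.
ln(9.9) = 2.293 and ln(23) = 3.135; z_{0.13} = -1.126, z_{0.76} = 0.7063.
σ = (3.135 − 2.293)/(0.7063 − (-1.126)) = 0.460.
μ = 2.293 − (-1.126)·0.460 = 2.811.
CV = √(exp(σ²)−1) = √(exp(0.2116)−1) = 0.485.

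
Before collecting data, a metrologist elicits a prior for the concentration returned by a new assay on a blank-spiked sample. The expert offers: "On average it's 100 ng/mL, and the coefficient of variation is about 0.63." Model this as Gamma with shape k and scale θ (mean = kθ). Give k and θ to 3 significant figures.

k ≈ 2.52, θ ≈ 39.7

For Gamma(k, scale θ): mean = kθ, variance = kθ², so CV = 1/√k.
CV = 0.63, hence k = 1/CV² = 2.52.
Then θ = mean/k = 100/2.52 = 39.7.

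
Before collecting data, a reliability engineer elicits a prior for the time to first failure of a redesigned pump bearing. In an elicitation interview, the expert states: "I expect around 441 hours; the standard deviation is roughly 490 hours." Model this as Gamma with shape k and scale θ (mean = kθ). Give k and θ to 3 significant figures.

k ≈ 0.81, θ ≈ 544

For Gamma(k, scale θ): mean = kθ, variance = kθ², so CV = 1/√k.
CV = SD/mean = 490/441 = 1.111, hence k = 1/CV² = 0.81.
Then θ = mean/k = 441/0.81 = 544.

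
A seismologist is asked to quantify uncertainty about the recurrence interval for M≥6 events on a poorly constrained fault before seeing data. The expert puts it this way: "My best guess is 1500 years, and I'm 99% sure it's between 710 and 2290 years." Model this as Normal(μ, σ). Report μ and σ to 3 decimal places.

A symmetric 99% interval runs μ ± z·σ with z = 2.576.
Half-width = 790, so σ = 790/2.576 = 306.697.
μ is the stated best guess, 1500.000.

μ = 1500.000, σ = 306.697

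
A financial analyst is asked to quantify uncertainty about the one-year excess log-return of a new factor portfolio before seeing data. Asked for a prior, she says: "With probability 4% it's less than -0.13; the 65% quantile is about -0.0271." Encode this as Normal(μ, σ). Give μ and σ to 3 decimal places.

μ = -0.046, σ = 0.048

For Normal(μ,σ), the p-quantile is μ + z_p·σ. Here z_{0.04} = -1.751, z_{0.65} = 0.3853.
So -0.13 = μ − 1.751σ and -0.0271 = μ + 0.3853σ.
Subtracting: σ = (-0.0271 − -0.13)/(0.3853 − (-1.751)) = 0.048.
Then μ = -0.13 − (-1.751)·0.048 = -0.046.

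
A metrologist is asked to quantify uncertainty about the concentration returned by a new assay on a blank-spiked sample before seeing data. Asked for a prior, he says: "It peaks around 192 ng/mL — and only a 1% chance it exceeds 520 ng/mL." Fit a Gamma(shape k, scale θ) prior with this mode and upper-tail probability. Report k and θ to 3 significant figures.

Gamma(k,θ) with k>1 has mode (k−1)θ, so θ = 192/(k−1).
Need P(X < 520) = 0.99 with θ tied to k this way. Start at k = 2, θ = 192: P(X<520) ≈ 0.753.
Too low — raise k to concentrate. Iterating converges to k ≈ 5.64.
Then θ = 192/(5.64−1) ≈ 41.3.

k ≈ 5.64, θ ≈ 41.3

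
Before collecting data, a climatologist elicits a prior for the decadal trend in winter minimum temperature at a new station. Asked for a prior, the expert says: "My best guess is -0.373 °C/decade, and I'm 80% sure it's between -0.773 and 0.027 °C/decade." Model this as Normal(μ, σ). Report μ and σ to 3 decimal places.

A symmetric 80% interval runs μ ± z·σ with z = 1.282.
Half-width = 0.4, so σ = 0.4/1.282 = 0.312.
μ is the stated best guess, -0.373.

μ = -0.373, σ = 0.312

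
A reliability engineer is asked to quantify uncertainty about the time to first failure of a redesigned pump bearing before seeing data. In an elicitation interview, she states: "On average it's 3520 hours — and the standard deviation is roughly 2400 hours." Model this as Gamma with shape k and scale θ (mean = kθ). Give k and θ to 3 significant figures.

k ≈ 2.15, θ ≈ 1640

For Gamma(k, scale θ): mean = kθ, variance = kθ², so CV = 1/√k.
CV = SD/mean = 2400/3520 = 0.6818, hence k = 1/CV² = 2.15.
Then θ = mean/k = 3520/2.15 = 1640.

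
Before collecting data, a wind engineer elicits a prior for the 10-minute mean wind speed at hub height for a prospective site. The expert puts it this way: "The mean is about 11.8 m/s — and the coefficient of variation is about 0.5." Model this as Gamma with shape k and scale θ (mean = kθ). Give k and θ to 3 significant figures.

k ≈ 4, θ ≈ 2.95

For Gamma(k, scale θ): mean = kθ, variance = kθ², so CV = 1/√k.
CV = 0.5, hence k = 1/CV² = 4.
Then θ = mean/k = 11.8/4 = 2.95.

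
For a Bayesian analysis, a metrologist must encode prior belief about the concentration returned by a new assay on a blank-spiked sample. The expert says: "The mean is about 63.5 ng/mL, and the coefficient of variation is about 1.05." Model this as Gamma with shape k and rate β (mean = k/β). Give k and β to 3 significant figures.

For Gamma(k, rate β): mean = k/β, variance = k/β², so CV = 1/√k.
CV = 1.05, hence k = 1/CV² = 0.907.
Then β = k/mean = 0.907/63.5 = 0.0143.

k ≈ 0.907, β ≈ 0.0143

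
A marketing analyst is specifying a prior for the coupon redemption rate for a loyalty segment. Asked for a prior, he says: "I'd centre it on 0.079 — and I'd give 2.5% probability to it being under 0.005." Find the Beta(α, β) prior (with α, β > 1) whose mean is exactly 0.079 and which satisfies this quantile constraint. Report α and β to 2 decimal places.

α ≈ 1.37, β ≈ 15.98

With mean 0.079 fixed, write α = 0.079s, β = 0.921s where s = α+β.
Need P(θ < 0.005) = 0.025 under Beta(0.079s, 0.921s). Normal approximation: (q−m)/√(m(1−m)/s) ≈ z_{0.025} = -1.96, so s ≈ 0.079·0.921·(-1.96)²/(0.005−0.079)² = 51.0.
At s = 51.0: P(θ<0.005) ≈ 0.000. Adjusting to match 0.025 gives s ≈ 17.35.
So α = 0.079·17.35 ≈ 1.37, β = 0.921·17.35 ≈ 15.98.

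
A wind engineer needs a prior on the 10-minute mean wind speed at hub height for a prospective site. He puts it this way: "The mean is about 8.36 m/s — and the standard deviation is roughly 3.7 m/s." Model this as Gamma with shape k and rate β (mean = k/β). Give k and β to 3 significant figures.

For Gamma(k, rate β): mean = k/β, variance = k/β², so CV = 1/√k.
CV = SD/mean = 3.7/8.36 = 0.4426, hence k = 1/CV² = 5.11.
Then β = k/mean = 5.11/8.36 = 0.611.

k ≈ 5.11, β ≈ 0.611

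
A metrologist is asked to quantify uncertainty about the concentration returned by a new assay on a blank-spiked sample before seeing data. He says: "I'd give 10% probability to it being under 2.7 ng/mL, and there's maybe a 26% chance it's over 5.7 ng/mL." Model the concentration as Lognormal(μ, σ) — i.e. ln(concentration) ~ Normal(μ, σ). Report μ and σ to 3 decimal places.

μ ≈ 1.491, σ ≈ 0.388

If T ~ Lognormal(μ,σ) then ln T ~ Normal(μ,σ), so the p-quantile of ln T is μ + z_p·σ.
ln(2.7) = 0.9933 and ln(5.7) = 1.74; z_{0.1} = -1.282, z_{0.74} = 0.6433.
σ = (1.74 − 0.9933)/(0.6433 − (-1.282)) = 0.388.
μ = 0.9933 − (-1.282)·0.388 = 1.491.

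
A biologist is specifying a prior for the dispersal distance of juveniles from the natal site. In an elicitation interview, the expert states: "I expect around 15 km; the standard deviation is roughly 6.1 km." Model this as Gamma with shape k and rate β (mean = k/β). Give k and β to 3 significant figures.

k ≈ 6.05, β ≈ 0.403

For Gamma(k, rate β): mean = k/β, variance = k/β², so CV = 1/√k.
CV = SD/mean = 6.1/15 = 0.4067, hence k = 1/CV² = 6.05.
Then β = k/mean = 6.05/15 = 0.403.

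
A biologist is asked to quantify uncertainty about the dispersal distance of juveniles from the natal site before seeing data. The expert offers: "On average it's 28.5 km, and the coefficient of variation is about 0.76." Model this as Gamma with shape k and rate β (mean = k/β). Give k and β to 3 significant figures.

k ≈ 1.73, β ≈ 0.0607

For Gamma(k, rate β): mean = k/β, variance = k/β², so CV = 1/√k.
CV = 0.76, hence k = 1/CV² = 1.73.
Then β = k/mean = 1.73/28.5 = 0.0607.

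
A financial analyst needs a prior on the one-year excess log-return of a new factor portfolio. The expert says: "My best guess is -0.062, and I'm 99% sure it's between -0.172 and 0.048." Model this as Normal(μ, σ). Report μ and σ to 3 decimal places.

A symmetric 99% interval runs μ ± z·σ with z = 2.576.
Half-width = 0.11, so σ = 0.11/2.576 = 0.043.
μ is the stated best guess, -0.062.

μ = -0.062, σ = 0.043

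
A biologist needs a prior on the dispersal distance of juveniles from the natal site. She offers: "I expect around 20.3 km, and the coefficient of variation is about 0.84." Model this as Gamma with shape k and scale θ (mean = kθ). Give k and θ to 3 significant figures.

For Gamma(k, scale θ): mean = kθ, variance = kθ², so CV = 1/√k.
CV = 0.84, hence k = 1/CV² = 1.42.
Then θ = mean/k = 20.3/1.42 = 14.3.

k ≈ 1.42, θ ≈ 14.3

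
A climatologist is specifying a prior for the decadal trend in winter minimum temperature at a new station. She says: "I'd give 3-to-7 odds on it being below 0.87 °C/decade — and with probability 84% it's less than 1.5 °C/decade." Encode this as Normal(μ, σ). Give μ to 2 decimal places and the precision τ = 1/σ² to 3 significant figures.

For Normal(μ,σ), the p-quantile is μ + z_p·σ. Here z_{0.3} = -0.5244, z_{0.84} = 0.9945.
So 0.87 = μ − 0.5244σ and 1.5 = μ + 0.9945σ.
Subtracting: σ = (1.5 − 0.87)/(0.9945 − (-0.5244)) = 0.41.
Then μ = 0.87 − (-0.5244)·0.41 = 1.09.
Precision τ = 1/σ² = 1/0.4148² = 5.81.

μ = 1.09, τ = 5.81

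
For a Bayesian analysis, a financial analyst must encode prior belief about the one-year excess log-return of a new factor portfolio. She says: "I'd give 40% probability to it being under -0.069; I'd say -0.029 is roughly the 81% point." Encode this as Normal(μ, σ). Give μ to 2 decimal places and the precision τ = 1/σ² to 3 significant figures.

μ = -0.06, τ = 800

The p-quantile of Normal(μ,σ) is μ + z_p·σ, with z_{0.4} = -0.2533 and z_{0.81} = 0.8779.
Eliminate σ: μ = (z₂·x₁ − z₁·x₂)/(z₂ − z₁) = (0.8779·-0.069 − (-0.2533)·-0.029)/1.131 = -0.06.
Then σ = (x₂ − x₁)/(z₂ − z₁) = (-0.029 − -0.069)/1.131 = 0.04.
Precision τ = 1/σ² = 1/0.03536² = 800.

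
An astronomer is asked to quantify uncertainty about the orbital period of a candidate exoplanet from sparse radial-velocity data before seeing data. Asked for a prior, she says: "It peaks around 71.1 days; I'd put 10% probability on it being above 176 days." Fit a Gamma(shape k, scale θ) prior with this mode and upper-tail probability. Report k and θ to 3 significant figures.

Gamma(k,θ) with k>1 has mode (k−1)θ, so θ = 71.1/(k−1).
Need P(X < 176) = 0.9 with θ tied to k this way. Start at k = 2, θ = 71.1: P(X<176) ≈ 0.708.
Too low — raise k to concentrate. Iterating converges to k ≈ 3.34.
Then θ = 71.1/(3.34−1) ≈ 30.4.

k ≈ 3.34, θ ≈ 30.4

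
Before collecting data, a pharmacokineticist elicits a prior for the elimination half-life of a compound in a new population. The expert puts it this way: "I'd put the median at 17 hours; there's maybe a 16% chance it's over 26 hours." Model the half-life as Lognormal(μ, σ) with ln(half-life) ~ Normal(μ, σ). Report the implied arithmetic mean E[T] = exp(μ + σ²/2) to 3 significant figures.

E[T] ≈ 18.6 hours

If T ~ Lognormal(μ,σ) then ln T ~ Normal(μ,σ), so the p-quantile of ln T is μ + z_p·σ.
ln(17) = 2.833 and ln(26) = 3.258; z_{0.5} = 0, z_{0.84} = 0.9945.
σ = (3.258 − 2.833)/(0.9945 − (0)) = 0.427.
μ = 2.833 − (0)·0.427 = 2.833.
E[T] = exp(μ + σ²/2) = exp(2.833 + 0.0913) = 18.6 hours.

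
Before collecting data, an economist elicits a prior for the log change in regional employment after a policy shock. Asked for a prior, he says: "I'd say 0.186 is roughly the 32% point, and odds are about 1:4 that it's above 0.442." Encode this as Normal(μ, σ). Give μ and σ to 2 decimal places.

For Normal(μ,σ), the p-quantile is μ + z_p·σ. Here z_{0.32} = -0.4677, z_{0.8} = 0.8416.
So 0.186 = μ − 0.4677σ and 0.442 = μ + 0.8416σ.
Subtracting: σ = (0.442 − 0.186)/(0.8416 − (-0.4677)) = 0.20.
Then μ = 0.186 − (-0.4677)·0.20 = 0.28.

μ = 0.28, σ = 0.20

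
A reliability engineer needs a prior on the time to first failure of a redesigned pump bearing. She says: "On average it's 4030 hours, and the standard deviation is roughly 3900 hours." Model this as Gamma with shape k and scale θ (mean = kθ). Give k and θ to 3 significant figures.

For Gamma(k, scale θ): mean = kθ, variance = kθ², so CV = 1/√k.
CV = SD/mean = 3900/4030 = 0.9677, hence k = 1/CV² = 1.07.
Then θ = mean/k = 4030/1.07 = 3770.

k ≈ 1.07, θ ≈ 3770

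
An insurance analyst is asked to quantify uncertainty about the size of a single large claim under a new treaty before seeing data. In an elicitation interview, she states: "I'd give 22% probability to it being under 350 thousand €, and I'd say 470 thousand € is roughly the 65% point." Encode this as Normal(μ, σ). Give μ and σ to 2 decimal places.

The p-quantile of Normal(μ,σ) is μ + z_p·σ, with z_{0.22} = -0.7722 and z_{0.65} = 0.3853.
Eliminate σ: μ = (z₂·x₁ − z₁·x₂)/(z₂ − z₁) = (0.3853·350 − (-0.7722)·470)/1.158 = 430.05.
Then σ = (x₂ − x₁)/(z₂ − z₁) = (470 − 350)/1.158 = 103.67.

μ = 430.05, σ = 103.67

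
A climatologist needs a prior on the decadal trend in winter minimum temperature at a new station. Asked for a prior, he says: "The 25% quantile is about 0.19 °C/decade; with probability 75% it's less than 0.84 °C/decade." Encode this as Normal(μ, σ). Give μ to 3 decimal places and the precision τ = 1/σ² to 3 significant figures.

The p-quantile of Normal(μ,σ) is μ + z_p·σ, with z_{0.25} = -0.6745 and z_{0.75} = 0.6745.
Eliminate σ: μ = (z₂·x₁ − z₁·x₂)/(z₂ − z₁) = (0.6745·0.19 − (-0.6745)·0.84)/1.349 = 0.515.
Then σ = (x₂ − x₁)/(z₂ − z₁) = (0.84 − 0.19)/1.349 = 0.482.
Precision τ = 1/σ² = 1/0.4818² = 4.31.

μ = 0.515, τ = 4.31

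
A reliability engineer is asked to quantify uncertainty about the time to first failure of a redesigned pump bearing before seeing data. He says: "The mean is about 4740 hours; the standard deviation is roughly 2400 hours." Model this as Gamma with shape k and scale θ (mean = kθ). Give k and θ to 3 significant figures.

k ≈ 3.9, θ ≈ 1220

For Gamma(k, scale θ): mean = kθ, variance = kθ², so CV = 1/√k.
CV = SD/mean = 2400/4740 = 0.5063, hence k = 1/CV² = 3.9.
Then θ = mean/k = 4740/3.9 = 1220.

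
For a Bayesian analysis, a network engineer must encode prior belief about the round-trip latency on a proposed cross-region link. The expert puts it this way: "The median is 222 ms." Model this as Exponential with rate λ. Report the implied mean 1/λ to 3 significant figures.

Exponential median = ln 2 / λ, so λ = ln 2 / 222.0 = 0.00312.
Mean = 1/λ = 320 ms.

mean ≈ 320 ms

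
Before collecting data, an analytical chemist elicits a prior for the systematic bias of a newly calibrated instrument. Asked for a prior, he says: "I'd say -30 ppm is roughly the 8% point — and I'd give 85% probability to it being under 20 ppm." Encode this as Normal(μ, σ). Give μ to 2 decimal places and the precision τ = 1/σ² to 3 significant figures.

The p-quantile of Normal(μ,σ) is μ + z_p·σ, with z_{0.08} = -1.405 and z_{0.85} = 1.036.
Eliminate σ: μ = (z₂·x₁ − z₁·x₂)/(z₂ − z₁) = (1.036·-30 − (-1.405)·20)/2.442 = -1.23.
Then σ = (x₂ − x₁)/(z₂ − z₁) = (20 − -30)/2.442 = 20.48.
Precision τ = 1/σ² = 1/20.48² = 0.00238.

μ = -1.23, τ = 0.00238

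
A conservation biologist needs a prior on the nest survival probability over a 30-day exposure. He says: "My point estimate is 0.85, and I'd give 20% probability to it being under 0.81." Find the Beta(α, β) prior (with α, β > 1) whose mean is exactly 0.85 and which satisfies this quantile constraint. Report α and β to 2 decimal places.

With mean 0.85 fixed, write α = 0.85s, β = 0.15s where s = α+β.
Need P(θ < 0.81) = 0.2 under Beta(0.85s, 0.15s). Normal approximation: (q−m)/√(m(1−m)/s) ≈ z_{0.2} = -0.842, so s ≈ 0.85·0.15·(-0.842)²/(0.81−0.85)² = 56.4.
At s = 56.4: P(θ<0.81) ≈ 0.192. Adjusting to match 0.2 gives s ≈ 51.78.
So α = 0.85·51.78 ≈ 44.01, β = 0.15·51.78 ≈ 7.77.

α ≈ 44.01, β ≈ 7.77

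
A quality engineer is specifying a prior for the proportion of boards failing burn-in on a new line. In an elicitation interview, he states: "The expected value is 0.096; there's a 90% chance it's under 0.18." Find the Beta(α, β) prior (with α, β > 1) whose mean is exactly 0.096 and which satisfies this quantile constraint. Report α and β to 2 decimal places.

α ≈ 2.12, β ≈ 19.92

With mean 0.096 fixed, write α = 0.096s, β = 0.904s where s = α+β.
Need P(θ < 0.18) = 0.9 under Beta(0.096s, 0.904s). Normal approximation: (q−m)/√(m(1−m)/s) ≈ z_{0.9} = 1.28, so s ≈ 0.096·0.904·(1.28)²/(0.18−0.096)² = 20.2.
At s = 20.2: P(θ<0.18) ≈ 0.893. Adjusting to match 0.9 gives s ≈ 22.03.
So α = 0.096·22.03 ≈ 2.12, β = 0.904·22.03 ≈ 19.92.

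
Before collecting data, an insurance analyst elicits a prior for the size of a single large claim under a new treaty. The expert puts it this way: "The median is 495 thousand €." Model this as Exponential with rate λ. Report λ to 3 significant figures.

λ ≈ 0.0014

Exponential median = ln 2 / λ, so λ = ln 2 / 495.0 = 0.0014.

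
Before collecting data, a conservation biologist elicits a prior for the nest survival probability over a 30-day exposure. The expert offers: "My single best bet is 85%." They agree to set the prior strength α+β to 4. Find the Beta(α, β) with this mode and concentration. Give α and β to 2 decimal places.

α = 2.70, β = 1.30

For α,β > 1 the Beta mode is (α−1)/(α+β−2). With α+β = 4, the mode is (α−1)/2.
Set (α−1)/2 = 0.85 → α = 1 + 0.85·2 = 2.70.
β = 4 − α = 1.30.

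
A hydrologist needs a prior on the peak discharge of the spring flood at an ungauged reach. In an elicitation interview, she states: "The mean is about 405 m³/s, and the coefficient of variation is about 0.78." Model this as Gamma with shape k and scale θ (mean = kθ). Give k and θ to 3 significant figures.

For Gamma(k, scale θ): mean = kθ, variance = kθ², so CV = 1/√k.
CV = 0.78, hence k = 1/CV² = 1.64.
Then θ = mean/k = 405/1.64 = 246.

k ≈ 1.64, θ ≈ 246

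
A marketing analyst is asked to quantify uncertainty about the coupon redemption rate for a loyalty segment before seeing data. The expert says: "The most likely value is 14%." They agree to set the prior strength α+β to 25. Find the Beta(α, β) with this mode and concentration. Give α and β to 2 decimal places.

α = 4.22, β = 20.78

For α,β > 1 the Beta mode is (α−1)/(α+β−2). With α+β = 25, the mode is (α−1)/23.
Set (α−1)/23 = 0.14 → α = 1 + 0.14·23 = 4.22.
β = 25 − α = 20.78.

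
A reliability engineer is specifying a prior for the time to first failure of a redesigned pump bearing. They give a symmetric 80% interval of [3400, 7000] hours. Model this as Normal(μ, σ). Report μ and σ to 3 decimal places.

μ = 5200.000, σ = 1404.547

A symmetric 80% interval runs μ ± z·σ with z = 1.282.
Half-width = 1800, so σ = 1800/1.282 = 1404.547.
μ is the interval midpoint, 5200.000.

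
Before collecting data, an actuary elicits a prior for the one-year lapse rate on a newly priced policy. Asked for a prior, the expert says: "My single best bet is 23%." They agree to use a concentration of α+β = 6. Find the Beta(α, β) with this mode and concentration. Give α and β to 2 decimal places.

For α,β > 1 the Beta mode is (α−1)/(α+β−2). With α+β = 6, the mode is (α−1)/4.
Set (α−1)/4 = 0.23 → α = 1 + 0.23·4 = 1.92.
β = 6 − α = 4.08.

α = 1.92, β = 4.08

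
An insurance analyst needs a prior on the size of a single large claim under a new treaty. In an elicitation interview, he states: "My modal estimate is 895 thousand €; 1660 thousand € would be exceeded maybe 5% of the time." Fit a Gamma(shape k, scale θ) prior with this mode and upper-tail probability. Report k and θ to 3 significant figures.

Gamma(k,θ) with k>1 has mode (k−1)θ, so θ = 895/(k−1).
Need P(X < 1660) = 0.95 with θ tied to k this way. Start at k = 2, θ = 895: P(X<1660) ≈ 0.553.
Too low — raise k to concentrate. Iterating converges to k ≈ 8.29.
Then θ = 895/(8.29−1) ≈ 123.

k ≈ 8.29, θ ≈ 123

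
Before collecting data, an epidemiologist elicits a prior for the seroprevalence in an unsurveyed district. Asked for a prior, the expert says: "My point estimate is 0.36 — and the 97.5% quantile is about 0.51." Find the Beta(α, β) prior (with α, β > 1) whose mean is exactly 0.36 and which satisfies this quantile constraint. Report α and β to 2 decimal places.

α ≈ 14.91, β ≈ 26.50

With mean 0.36 fixed, write α = 0.36s, β = 0.64s where s = α+β.
Need P(θ < 0.51) = 0.975 under Beta(0.36s, 0.64s). Normal approximation: (q−m)/√(m(1−m)/s) ≈ z_{0.975} = 1.96, so s ≈ 0.36·0.64·(1.96)²/(0.51−0.36)² = 39.3.
At s = 39.3: P(θ<0.51) ≈ 0.972. Adjusting to match 0.975 gives s ≈ 41.41.
So α = 0.36·41.41 ≈ 14.91, β = 0.64·41.41 ≈ 26.50.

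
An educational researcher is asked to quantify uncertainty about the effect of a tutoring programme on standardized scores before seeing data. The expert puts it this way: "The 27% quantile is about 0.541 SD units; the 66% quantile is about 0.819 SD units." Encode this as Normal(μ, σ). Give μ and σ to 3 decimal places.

For Normal(μ,σ), the p-quantile is μ + z_p·σ. Here z_{0.27} = -0.6128, z_{0.66} = 0.4125.
So 0.541 = μ − 0.6128σ and 0.819 = μ + 0.4125σ.
Subtracting: σ = (0.819 − 0.541)/(0.4125 − (-0.6128)) = 0.271.
Then μ = 0.541 − (-0.6128)·0.271 = 0.707.

μ = 0.707, σ = 0.271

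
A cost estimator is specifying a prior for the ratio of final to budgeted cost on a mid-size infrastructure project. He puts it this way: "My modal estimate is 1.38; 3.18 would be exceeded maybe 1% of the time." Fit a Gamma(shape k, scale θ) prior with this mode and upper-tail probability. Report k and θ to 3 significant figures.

Gamma(k,θ) with k>1 has mode (k−1)θ, so θ = 1.38/(k−1).
Need P(X < 3.18) = 0.99 with θ tied to k this way. Start at k = 2, θ = 1.38: P(X<3.18) ≈ 0.670.
Too low — raise k to concentrate. Iterating converges to k ≈ 7.85.
Then θ = 1.38/(7.85−1) ≈ 0.201.

k ≈ 7.85, θ ≈ 0.201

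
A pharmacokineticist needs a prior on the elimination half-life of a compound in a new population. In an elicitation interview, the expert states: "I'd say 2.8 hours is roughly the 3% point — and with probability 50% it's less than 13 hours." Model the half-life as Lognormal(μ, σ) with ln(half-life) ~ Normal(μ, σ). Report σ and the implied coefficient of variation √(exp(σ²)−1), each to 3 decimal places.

If T ~ Lognormal(μ,σ) then ln T ~ Normal(μ,σ), so the p-quantile of ln T is μ + z_p·σ.
ln(2.8) = 1.03 and ln(13) = 2.565; z_{0.03} = -1.881, z_{0.5} = 0.
σ = (2.565 − 1.03)/(0 − (-1.881)) = 0.816.
μ = 1.03 − (-1.881)·0.816 = 2.565.
CV = √(exp(σ²)−1) = √(exp(0.6664)−1) = 0.973.

σ ≈ 0.816, CV ≈ 0.973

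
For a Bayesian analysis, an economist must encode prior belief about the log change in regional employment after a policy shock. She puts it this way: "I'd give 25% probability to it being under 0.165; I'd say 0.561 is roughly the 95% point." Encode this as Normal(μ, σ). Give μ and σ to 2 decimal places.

For Normal(μ,σ), the p-quantile is μ + z_p·σ. Here z_{0.25} = -0.6745, z_{0.95} = 1.645.
So 0.165 = μ − 0.6745σ and 0.561 = μ + 1.645σ.
Subtracting: σ = (0.561 − 0.165)/(1.645 − (-0.6745)) = 0.17.
Then μ = 0.165 − (-0.6745)·0.17 = 0.28.

μ = 0.28, σ = 0.17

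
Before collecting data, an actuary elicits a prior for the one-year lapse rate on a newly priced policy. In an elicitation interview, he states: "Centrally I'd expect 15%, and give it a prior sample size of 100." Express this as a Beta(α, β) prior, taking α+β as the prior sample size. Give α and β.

α = 15, β = 85

Under the effective-sample-size interpretation, Beta(α, β) has prior mean α/(α+β) and prior sample size α+β.
So α+β = 100 and α/(α+β) = 0.15, giving α = 0.15·100 = 15 and β = 100 − 15 = 85.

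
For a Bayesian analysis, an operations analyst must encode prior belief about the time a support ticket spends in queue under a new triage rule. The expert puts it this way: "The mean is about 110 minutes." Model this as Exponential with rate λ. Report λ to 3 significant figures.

Exponential mean = 1/λ, so λ = 1/110.0 = 0.00909.

λ ≈ 0.00909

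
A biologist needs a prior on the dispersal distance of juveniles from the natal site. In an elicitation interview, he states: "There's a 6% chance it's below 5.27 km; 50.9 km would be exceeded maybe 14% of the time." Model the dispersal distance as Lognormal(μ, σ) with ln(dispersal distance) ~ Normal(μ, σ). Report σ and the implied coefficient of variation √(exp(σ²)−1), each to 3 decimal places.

If T ~ Lognormal(μ,σ) then ln T ~ Normal(μ,σ), so the p-quantile of ln T is μ + z_p·σ.
ln(5.27) = 1.662 and ln(50.9) = 3.93; z_{0.06} = -1.555, z_{0.86} = 1.08.
σ = (3.93 − 1.662)/(1.08 − (-1.555)) = 0.861.
μ = 1.662 − (-1.555)·0.861 = 3.000.
CV = √(exp(σ²)−1) = √(exp(0.7407)−1) = 1.048.

σ ≈ 0.861, CV ≈ 1.048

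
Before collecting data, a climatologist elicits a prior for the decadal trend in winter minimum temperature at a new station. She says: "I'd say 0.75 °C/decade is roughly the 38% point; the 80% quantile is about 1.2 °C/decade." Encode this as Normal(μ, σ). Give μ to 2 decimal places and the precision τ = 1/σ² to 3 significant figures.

μ = 0.87, τ = 6.5

For Normal(μ,σ), the p-quantile is μ + z_p·σ. Here z_{0.38} = -0.3055, z_{0.8} = 0.8416.
So 0.75 = μ − 0.3055σ and 1.2 = μ + 0.8416σ.
Subtracting: σ = (1.2 − 0.75)/(0.8416 − (-0.3055)) = 0.39.
Then μ = 0.75 − (-0.3055)·0.39 = 0.87.
Precision τ = 1/σ² = 1/0.3923² = 6.5.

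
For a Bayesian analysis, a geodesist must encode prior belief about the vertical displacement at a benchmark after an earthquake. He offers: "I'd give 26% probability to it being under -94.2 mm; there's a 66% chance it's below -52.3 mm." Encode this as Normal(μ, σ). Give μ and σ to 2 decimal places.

For Normal(μ,σ), the p-quantile is μ + z_p·σ. Here z_{0.26} = -0.6433, z_{0.66} = 0.4125.
So -94.2 = μ − 0.6433σ and -52.3 = μ + 0.4125σ.
Subtracting: σ = (-52.3 − -94.2)/(0.4125 − (-0.6433)) = 39.69.
Then μ = -94.2 − (-0.6433)·39.69 = -68.67.

μ = -68.67, σ = 39.69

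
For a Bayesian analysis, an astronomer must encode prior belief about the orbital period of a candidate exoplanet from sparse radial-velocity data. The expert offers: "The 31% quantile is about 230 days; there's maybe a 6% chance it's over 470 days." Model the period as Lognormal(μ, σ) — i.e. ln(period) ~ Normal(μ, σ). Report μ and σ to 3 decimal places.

μ ≈ 5.611, σ ≈ 0.349

If T ~ Lognormal(μ,σ) then ln T ~ Normal(μ,σ), so the p-quantile of ln T is μ + z_p·σ.
ln(230) = 5.438 and ln(470) = 6.153; z_{0.31} = -0.4959, z_{0.94} = 1.555.
σ = (6.153 − 5.438)/(1.555 − (-0.4959)) = 0.349.
μ = 5.438 − (-0.4959)·0.349 = 5.611.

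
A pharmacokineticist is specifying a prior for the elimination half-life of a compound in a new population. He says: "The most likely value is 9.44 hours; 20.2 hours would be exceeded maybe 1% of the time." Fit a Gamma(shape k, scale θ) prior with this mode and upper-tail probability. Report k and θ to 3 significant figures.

Gamma(k,θ) with k>1 has mode (k−1)θ, so θ = 9.44/(k−1).
Need P(X < 20.2) = 0.99 with θ tied to k this way. Start at k = 2, θ = 9.44: P(X<20.2) ≈ 0.631.
Too low — raise k to concentrate. Iterating converges to k ≈ 9.38.
Then θ = 9.44/(9.38−1) ≈ 1.13.

k ≈ 9.38, θ ≈ 1.13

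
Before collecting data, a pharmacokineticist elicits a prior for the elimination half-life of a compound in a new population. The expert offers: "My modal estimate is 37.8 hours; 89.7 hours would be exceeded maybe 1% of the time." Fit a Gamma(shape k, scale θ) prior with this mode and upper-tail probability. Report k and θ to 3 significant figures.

k ≈ 7.36, θ ≈ 5.95

Gamma(k,θ) with k>1 has mode (k−1)θ, so θ = 37.8/(k−1).
Need P(X < 89.7) = 0.99 with θ tied to k this way. Start at k = 2, θ = 37.8: P(X<89.7) ≈ 0.686.
Too low — raise k to concentrate. Iterating converges to k ≈ 7.36.
Then θ = 37.8/(7.36−1) ≈ 5.95.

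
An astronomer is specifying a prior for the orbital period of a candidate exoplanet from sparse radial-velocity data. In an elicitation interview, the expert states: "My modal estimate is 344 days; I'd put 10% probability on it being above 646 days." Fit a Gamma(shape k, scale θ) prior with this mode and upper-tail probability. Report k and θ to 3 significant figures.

Gamma(k,θ) with k>1 has mode (k−1)θ, so θ = 344/(k−1).
Need P(X < 646) = 0.9 with θ tied to k this way. Start at k = 2, θ = 344: P(X<646) ≈ 0.560.
Too low — raise k to concentrate. Iterating converges to k ≈ 5.81.
Then θ = 344/(5.81−1) ≈ 71.5.

k ≈ 5.81, θ ≈ 71.5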